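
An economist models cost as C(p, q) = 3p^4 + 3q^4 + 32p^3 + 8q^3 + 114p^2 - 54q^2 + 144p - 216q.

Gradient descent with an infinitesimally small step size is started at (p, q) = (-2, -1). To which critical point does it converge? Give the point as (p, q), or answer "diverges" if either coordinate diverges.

C is separable, so gradient descent decouples: p follows -∂C/∂p, q follows -∂C/∂q.
∂C/∂p = 12(p + 1)(p + 3)(p + 4); at p=-2 this is -24, so p increases.
∂C/∂q = 12(q - 3)(q + 2)(q + 3); at q=-1 this is -96, so q increases.
p converges to its nearest critical value -1 (a local min of the p-part); q converges to 3. The iterate converges to (-1, 3).

(-1, 3)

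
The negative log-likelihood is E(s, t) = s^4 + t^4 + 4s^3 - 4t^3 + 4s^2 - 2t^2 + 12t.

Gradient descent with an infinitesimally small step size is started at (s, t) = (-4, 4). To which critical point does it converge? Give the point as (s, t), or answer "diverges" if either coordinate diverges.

(-2, 3)

E is separable, so gradient descent decouples: s follows -∂E/∂s, t follows -∂E/∂t.
∂E/∂s = 4s(s + 1)(s + 2); at s=-4 this is -96, so s increases.
∂E/∂t = 4(t - 3)(t - 1)(t + 1); at t=4 this is 60, so t decreases.
s converges to its nearest critical value -2 (a local min of the s-part); t converges to 3. The iterate converges to (-2, 3).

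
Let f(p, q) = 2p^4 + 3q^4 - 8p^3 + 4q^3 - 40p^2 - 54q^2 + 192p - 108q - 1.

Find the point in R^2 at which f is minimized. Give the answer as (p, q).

(-3, 3)

f(p,q) separates as A(p) + B(q) − 1, so its minimum is min A + min B − 1.
A'(p) = 8(p - 4)(p - 2)(p + 3) vanishes at p ∈ {-3, 2, 4}; B'(q) = 12(q - 3)(q + 1)(q + 3) vanishes at q ∈ {-3, -1, 3}.
Local minima of A (where A''>0): A(-3)=-558, A(4)=128. Local minima of B: B(-3)=-27, B(3)=-459.
So the global minimum of f is A(-3) + B(3) − 1 = -558 − 459 − 1 = -1018, attained at (-3, 3).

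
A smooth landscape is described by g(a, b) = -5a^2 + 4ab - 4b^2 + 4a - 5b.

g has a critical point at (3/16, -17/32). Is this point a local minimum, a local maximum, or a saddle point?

The Hessian of g is constant: H = [[-10, 4], [4, -8]].
det(H) = (-10)·(-8) − 4² = 64.
det(H) > 0 and tr(H) = -18 < 0, so H is negative definite and the point is a local maximum.

local maximum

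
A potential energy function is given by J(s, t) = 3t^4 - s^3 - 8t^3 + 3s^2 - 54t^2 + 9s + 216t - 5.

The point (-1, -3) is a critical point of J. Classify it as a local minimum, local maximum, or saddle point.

The mixed partial ∂²J/∂s∂t is 0, so the Hessian at any point is diag(J_ss, J_tt) = diag(6(-s + 1), 12(3t^2 - 4t - 9)).
At (-1, -3): H = diag(12, 360).
Both eigenvalues are positive, so H is positive definite: a local minimum.

local minimum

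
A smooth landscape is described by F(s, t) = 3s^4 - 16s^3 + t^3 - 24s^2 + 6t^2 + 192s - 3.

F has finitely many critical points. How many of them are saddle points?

F separates as a function of s plus a function of t, so ∇F=0 decouples.
∂F/∂s = 12(s - 4)(s - 2)(s + 2) = 0 at s ∈ {-2, 2, 4}; ∂F/∂t = 3t(t + 4) = 0 at t ∈ {-4, 0}.
The Hessian is diagonal: diag(F_ss, F_tt). Second derivatives: F_ss(-2)=288, F_ss(2)=-96, F_ss(4)=144; F_tt(-4)=-12, F_tt(0)=12.
Saddle points occur where the two diagonal entries have opposite signs: (-2, -4), (2, 0), (4, -4). Count: 3.

3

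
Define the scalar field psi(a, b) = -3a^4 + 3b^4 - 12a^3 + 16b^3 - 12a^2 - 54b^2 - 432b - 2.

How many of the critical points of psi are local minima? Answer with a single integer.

2

psi separates as a function of a plus a function of b, so ∇psi=0 decouples.
∂psi/∂a = -12a(a + 1)(a + 2) = 0 at a ∈ {-2, -1, 0}; ∂psi/∂b = 12(b - 3)(b + 3)(b + 4) = 0 at b ∈ {-4, -3, 3}.
The Hessian is diagonal: diag(psi_aa, psi_bb). Second derivatives: psi_aa(-2)=-24, psi_aa(-1)=12, psi_aa(0)=-24; psi_bb(-4)=84, psi_bb(-3)=-72, psi_bb(3)=504.
Local minima occur where both diagonal entries positive: (-1, -4), (-1, 3). Count: 2.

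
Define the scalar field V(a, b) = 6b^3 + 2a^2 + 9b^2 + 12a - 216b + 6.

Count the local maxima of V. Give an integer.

0

V separates as a function of a plus a function of b, so ∇V=0 decouples.
∂V/∂a = 4(a + 3) = 0 at a ∈ {-3}; ∂V/∂b = 18(b - 3)(b + 4) = 0 at b ∈ {-4, 3}.
The Hessian is diagonal: diag(V_aa, V_bb). Second derivatives: V_aa(-3)=4; V_bb(-4)=-126, V_bb(3)=126.
Local maxima occur where both diagonal entries negative: none. Count: 0.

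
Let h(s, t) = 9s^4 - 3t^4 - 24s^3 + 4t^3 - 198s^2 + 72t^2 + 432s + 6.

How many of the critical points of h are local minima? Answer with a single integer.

h separates as a function of s plus a function of t, so ∇h=0 decouples.
∂h/∂s = 36(s - 4)(s - 1)(s + 3) = 0 at s ∈ {-3, 1, 4}; ∂h/∂t = -12t(t - 4)(t + 3) = 0 at t ∈ {-3, 0, 4}.
The Hessian is diagonal: diag(h_ss, h_tt). Second derivatives: h_ss(-3)=1008, h_ss(1)=-432, h_ss(4)=756; h_tt(-3)=-252, h_tt(0)=144, h_tt(4)=-336.
Local minima occur where both diagonal entries positive: (-3, 0), (4, 0). Count: 2.

2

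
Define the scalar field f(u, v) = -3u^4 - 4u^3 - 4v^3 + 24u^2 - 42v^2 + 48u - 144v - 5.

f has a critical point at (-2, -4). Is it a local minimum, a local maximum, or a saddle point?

The mixed partial ∂²f/∂u∂v is 0, so the Hessian at any point is diag(f_uu, f_vv) = diag(12(-3u^2 - 2u + 4), -12(2v + 7)).
At (-2, -4): H = diag(-48, 12).
The eigenvalues have opposite signs, so H is indefinite: a saddle point.

saddle point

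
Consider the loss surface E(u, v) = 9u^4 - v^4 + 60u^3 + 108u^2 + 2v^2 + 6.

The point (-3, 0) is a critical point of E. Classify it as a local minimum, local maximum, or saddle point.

The mixed partial ∂²E/∂u∂v is 0, so the Hessian at any point is diag(E_uu, E_vv) = diag(36(3u^2 + 10u + 6), 4(-3v^2 + 1)).
At (-3, 0): H = diag(108, 4).
Both eigenvalues are positive, so H is positive definite: a local minimum.

local minimum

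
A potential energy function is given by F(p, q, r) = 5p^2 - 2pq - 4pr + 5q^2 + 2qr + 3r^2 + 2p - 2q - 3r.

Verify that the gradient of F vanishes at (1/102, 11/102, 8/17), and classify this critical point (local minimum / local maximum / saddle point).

∇F = (10p - 2q - 4r + 2, -2p + 10q + 2r - 2, -4p + 2q + 6r - 3); substituting (1/102, 11/102, 8/17) gives ∇F = (0, 0, 0), so (1/102, 11/102, 8/17) is indeed a critical point.
The Hessian is constant: H = [[10, -2, -4], [-2, 10, 2], [-4, 2, 6]].
Leading principal minors: Δ₁ = 10, Δ₂ = 96, Δ₃ = 408.
All leading minors are positive, so H is positive definite: a local minimum.

local minimum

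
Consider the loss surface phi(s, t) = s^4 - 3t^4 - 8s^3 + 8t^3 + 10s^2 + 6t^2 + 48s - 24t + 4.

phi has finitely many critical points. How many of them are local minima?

phi separates as a function of s plus a function of t, so ∇phi=0 decouples.
∂phi/∂s = 4(s - 4)(s - 3)(s + 1) = 0 at s ∈ {-1, 3, 4}; ∂phi/∂t = -12(t - 2)(t - 1)(t + 1) = 0 at t ∈ {-1, 1, 2}.
The Hessian is diagonal: diag(phi_ss, phi_tt). Second derivatives: phi_ss(-1)=80, phi_ss(3)=-16, phi_ss(4)=20; phi_tt(-1)=-72, phi_tt(1)=24, phi_tt(2)=-36.
Local minima occur where both diagonal entries positive: (-1, 1), (4, 1). Count: 2.

2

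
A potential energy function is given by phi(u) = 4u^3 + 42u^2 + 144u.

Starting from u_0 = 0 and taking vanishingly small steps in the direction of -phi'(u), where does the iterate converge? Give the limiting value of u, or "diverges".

phi'(u) = 12(u + 3)(u + 4), so phi'(0) = 144.
Gradient descent moves in the -phi' direction, i.e. u is decreasing.
The nearest critical point in that direction is u = -3, where phi'' = 12 > 0 (a local minimum). The iterate converges there.

-3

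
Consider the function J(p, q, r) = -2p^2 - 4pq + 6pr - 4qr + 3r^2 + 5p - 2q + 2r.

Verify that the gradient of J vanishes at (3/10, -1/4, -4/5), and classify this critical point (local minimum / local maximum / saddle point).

saddle point

∇J = (-4p - 4q + 6r + 5, -4p - 4r - 2, 6p - 4q + 6r + 2); substituting (3/10, -1/4, -4/5) gives ∇J = (0, 0, 0), so (3/10, -1/4, -4/5) is indeed a critical point.
The Hessian is constant: H = [[-4, -4, 6], [-4, 0, -4], [6, -4, 6]].
Leading principal minors: Δ₁ = -4, Δ₂ = -16, Δ₃ = 160.
The minors fit neither the all-positive nor the alternating-sign pattern, so H is indefinite: a saddle point.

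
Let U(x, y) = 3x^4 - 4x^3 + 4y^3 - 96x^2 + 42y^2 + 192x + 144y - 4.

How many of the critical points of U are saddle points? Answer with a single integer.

3

U separates as a function of x plus a function of y, so ∇U=0 decouples.
∂U/∂x = 12(x - 4)(x - 1)(x + 4) = 0 at x ∈ {-4, 1, 4}; ∂U/∂y = 12(y + 3)(y + 4) = 0 at y ∈ {-4, -3}.
The Hessian is diagonal: diag(U_xx, U_yy). Second derivatives: U_xx(-4)=480, U_xx(1)=-180, U_xx(4)=288; U_yy(-4)=-12, U_yy(-3)=12.
Saddle points occur where the two diagonal entries have opposite signs: (-4, -4), (1, -3), (4, -4). Count: 3.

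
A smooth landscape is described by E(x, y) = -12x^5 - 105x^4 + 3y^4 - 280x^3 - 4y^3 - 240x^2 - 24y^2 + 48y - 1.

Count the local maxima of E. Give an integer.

2

E separates as a function of x plus a function of y, so ∇E=0 decouples.
∂E/∂x = -60x(x + 1)(x + 2)(x + 4) = 0 at x ∈ {-4, -2, -1, 0}; ∂E/∂y = 12(y - 2)(y - 1)(y + 2) = 0 at y ∈ {-2, 1, 2}.
The Hessian is diagonal: diag(E_xx, E_yy). Second derivatives: E_xx(-4)=1440, E_xx(-2)=-240, E_xx(-1)=180, E_xx(0)=-480; E_yy(-2)=144, E_yy(1)=-36, E_yy(2)=48.
Local maxima occur where both diagonal entries negative: (-2, 1), (0, 1). Count: 2.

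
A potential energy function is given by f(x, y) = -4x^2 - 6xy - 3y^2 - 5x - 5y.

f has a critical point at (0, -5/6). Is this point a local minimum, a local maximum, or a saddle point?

The Hessian of f is constant: H = [[-8, -6], [-6, -6]].
det(H) = (-8)·(-6) − (-6)² = 12.
det(H) > 0 and tr(H) = -14 < 0, so H is negative definite and the point is a local maximum.

local maximum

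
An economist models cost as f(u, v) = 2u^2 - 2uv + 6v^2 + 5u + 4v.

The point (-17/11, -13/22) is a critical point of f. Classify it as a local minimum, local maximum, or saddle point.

local minimum

The Hessian of f is constant: H = [[4, -2], [-2, 12]].
det(H) = 4·12 − (-2)² = 44.
det(H) > 0 and tr(H) = 16 > 0, so H is positive definite and the point is a local minimum.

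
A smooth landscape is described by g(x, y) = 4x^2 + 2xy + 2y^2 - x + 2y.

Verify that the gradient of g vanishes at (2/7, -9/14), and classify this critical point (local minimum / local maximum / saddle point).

∇g = (8x + 2y - 1, 2x + 4y + 2); substituting (2/7, -9/14) gives ∇g = (0, 0), so (2/7, -9/14) is indeed a critical point.
The Hessian of g is constant: H = [[8, 2], [2, 4]].
det(H) = 8·4 − 2² = 28.
det(H) > 0 and tr(H) = 12 > 0, so H is positive definite and the point is a local minimum.

local minimum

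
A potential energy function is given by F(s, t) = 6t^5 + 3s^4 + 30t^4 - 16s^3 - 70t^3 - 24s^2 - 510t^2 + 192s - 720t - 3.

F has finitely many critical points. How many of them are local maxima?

F separates as a function of s plus a function of t, so ∇F=0 decouples.
∂F/∂s = 12(s - 4)(s - 2)(s + 2) = 0 at s ∈ {-2, 2, 4}; ∂F/∂t = 30(t - 3)(t + 1)(t + 2)(t + 4) = 0 at t ∈ {-4, -2, -1, 3}.
The Hessian is diagonal: diag(F_ss, F_tt). Second derivatives: F_ss(-2)=288, F_ss(2)=-96, F_ss(4)=144; F_tt(-4)=-1260, F_tt(-2)=300, F_tt(-1)=-360, F_tt(3)=4200.
Local maxima occur where both diagonal entries negative: (2, -4), (2, -1). Count: 2.

2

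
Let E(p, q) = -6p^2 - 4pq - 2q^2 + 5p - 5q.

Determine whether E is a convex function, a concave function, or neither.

concave

E is quadratic, so its Hessian is the constant matrix H = [[-12, -4], [-4, -4]].
det(H) = 32, tr(H) = -16.
det(H) > 0 and tr(H) < 0, so H is negative definite everywhere: concave.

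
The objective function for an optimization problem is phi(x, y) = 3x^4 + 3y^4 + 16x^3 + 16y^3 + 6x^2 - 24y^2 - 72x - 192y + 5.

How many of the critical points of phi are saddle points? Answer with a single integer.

4

phi separates as a function of x plus a function of y, so ∇phi=0 decouples.
∂phi/∂x = 12(x - 1)(x + 2)(x + 3) = 0 at x ∈ {-3, -2, 1}; ∂phi/∂y = 12(y - 2)(y + 2)(y + 4) = 0 at y ∈ {-4, -2, 2}.
The Hessian is diagonal: diag(phi_xx, phi_yy). Second derivatives: phi_xx(-3)=48, phi_xx(-2)=-36, phi_xx(1)=144; phi_yy(-4)=144, phi_yy(-2)=-96, phi_yy(2)=288.
Saddle points occur where the two diagonal entries have opposite signs: (-3, -2), (-2, -4), (-2, 2), (1, -2). Count: 4.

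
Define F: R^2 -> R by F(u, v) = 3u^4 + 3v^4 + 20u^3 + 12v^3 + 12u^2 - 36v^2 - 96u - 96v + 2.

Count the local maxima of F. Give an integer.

F separates as a function of u plus a function of v, so ∇F=0 decouples.
∂F/∂u = 12(u - 1)(u + 2)(u + 4) = 0 at u ∈ {-4, -2, 1}; ∂F/∂v = 12(v - 2)(v + 1)(v + 4) = 0 at v ∈ {-4, -1, 2}.
The Hessian is diagonal: diag(F_uu, F_vv). Second derivatives: F_uu(-4)=120, F_uu(-2)=-72, F_uu(1)=180; F_vv(-4)=216, F_vv(-1)=-108, F_vv(2)=216.
Local maxima occur where both diagonal entries negative: (-2, -1). Count: 1.

1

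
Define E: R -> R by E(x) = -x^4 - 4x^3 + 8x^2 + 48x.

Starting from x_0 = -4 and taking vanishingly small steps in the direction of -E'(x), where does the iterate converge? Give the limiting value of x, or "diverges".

diverges

E'(x) = -4(x - 2)(x + 2)(x + 3), so E'(-4) = 48.
Gradient descent moves in the -E' direction, i.e. x is decreasing.
There is no critical point below x=-4, and E' keeps the same sign, so the iterate runs off to −∞.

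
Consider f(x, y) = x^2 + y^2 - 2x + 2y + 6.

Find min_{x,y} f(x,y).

f(x,y) separates as P(x) + Q(y) + 6, so its minimum is min P + min Q + 6.
P'(x) = 2x - 2 vanishes at x ∈ {1}; Q'(y) = 2y + 2 vanishes at y ∈ {-1}.
Local minima of P (where P''>0): P(1)=-1. Local minima of Q: Q(-1)=-1.
So the global minimum of f is P(1) + Q(-1) + 6 = -1 − 1 + 6 = 4, attained at (1, -1).

4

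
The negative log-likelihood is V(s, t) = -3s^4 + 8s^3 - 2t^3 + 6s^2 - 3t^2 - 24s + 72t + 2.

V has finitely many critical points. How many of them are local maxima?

V separates as a function of s plus a function of t, so ∇V=0 decouples.
∂V/∂s = -12(s - 2)(s - 1)(s + 1) = 0 at s ∈ {-1, 1, 2}; ∂V/∂t = -6(t - 3)(t + 4) = 0 at t ∈ {-4, 3}.
The Hessian is diagonal: diag(V_ss, V_tt). Second derivatives: V_ss(-1)=-72, V_ss(1)=24, V_ss(2)=-36; V_tt(-4)=42, V_tt(3)=-42.
Local maxima occur where both diagonal entries negative: (-1, 3), (2, 3). Count: 2.

2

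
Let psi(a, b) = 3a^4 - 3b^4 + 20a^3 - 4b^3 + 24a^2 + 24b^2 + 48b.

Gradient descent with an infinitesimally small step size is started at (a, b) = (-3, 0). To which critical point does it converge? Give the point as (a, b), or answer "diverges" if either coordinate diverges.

(-4, -1)

psi is separable, so gradient descent decouples: a follows -∂psi/∂a, b follows -∂psi/∂b.
∂psi/∂a = 12a(a + 1)(a + 4); at a=-3 this is 72, so a decreases.
∂psi/∂b = -12(b - 2)(b + 1)(b + 2); at b=0 this is 48, so b decreases.
a converges to its nearest critical value -4 (a local min of the a-part); b converges to -1. The iterate converges to (-4, -1).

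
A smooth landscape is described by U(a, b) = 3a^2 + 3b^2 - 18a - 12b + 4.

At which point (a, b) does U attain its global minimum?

U(a,b) separates as P(a) + Q(b) + 4, so its minimum is min P + min Q + 4.
P'(a) = 6a - 18 vanishes at a ∈ {3}; Q'(b) = 6b - 12 vanishes at b ∈ {2}.
Local minima of P (where P''>0): P(3)=-27. Local minima of Q: Q(2)=-12.
So the global minimum of U is P(3) + Q(2) + 4 = -27 − 12 + 4 = -35, attained at (3, 2).

(3, 2)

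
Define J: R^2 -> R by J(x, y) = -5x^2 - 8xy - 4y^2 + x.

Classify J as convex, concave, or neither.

concave

J is quadratic, so its Hessian is the constant matrix H = [[-10, -8], [-8, -8]].
det(H) = 16, tr(H) = -18.
det(H) > 0 and tr(H) < 0, so H is negative definite everywhere: concave.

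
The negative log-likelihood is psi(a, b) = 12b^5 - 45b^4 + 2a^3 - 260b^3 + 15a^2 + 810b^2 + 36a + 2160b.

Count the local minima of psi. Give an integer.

2

psi separates as a function of a plus a function of b, so ∇psi=0 decouples.
∂psi/∂a = 6(a + 2)(a + 3) = 0 at a ∈ {-3, -2}; ∂psi/∂b = 60(b - 4)(b - 3)(b + 1)(b + 3) = 0 at b ∈ {-3, -1, 3, 4}.
The Hessian is diagonal: diag(psi_aa, psi_bb). Second derivatives: psi_aa(-3)=-6, psi_aa(-2)=6; psi_bb(-3)=-5040, psi_bb(-1)=2400, psi_bb(3)=-1440, psi_bb(4)=2100.
Local minima occur where both diagonal entries positive: (-2, -1), (-2, 4). Count: 2.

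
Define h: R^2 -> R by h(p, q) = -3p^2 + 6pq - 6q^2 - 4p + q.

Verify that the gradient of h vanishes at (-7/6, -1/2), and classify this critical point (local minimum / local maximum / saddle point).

∇h = (-6p + 6q - 4, 6p - 12q + 1); substituting (-7/6, -1/2) gives ∇h = (0, 0), so (-7/6, -1/2) is indeed a critical point.
The Hessian of h is constant: H = [[-6, 6], [6, -12]].
det(H) = (-6)·(-12) − 6² = 36.
det(H) > 0 and tr(H) = -18 < 0, so H is negative definite and the point is a local maximum.

local maximum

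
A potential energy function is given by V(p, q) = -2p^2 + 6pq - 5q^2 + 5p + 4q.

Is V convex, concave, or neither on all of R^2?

V is quadratic, so its Hessian is the constant matrix H = [[-4, 6], [6, -10]].
det(H) = 4, tr(H) = -14.
det(H) > 0 and tr(H) < 0, so H is negative definite everywhere: concave.

concave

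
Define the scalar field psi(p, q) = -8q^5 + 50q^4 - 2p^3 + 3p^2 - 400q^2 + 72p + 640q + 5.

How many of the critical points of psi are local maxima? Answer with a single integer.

psi separates as a function of p plus a function of q, so ∇psi=0 decouples.
∂psi/∂p = -6(p - 4)(p + 3) = 0 at p ∈ {-3, 4}; ∂psi/∂q = -40(q - 4)(q - 2)(q - 1)(q + 2) = 0 at q ∈ {-2, 1, 2, 4}.
The Hessian is diagonal: diag(psi_pp, psi_qq). Second derivatives: psi_pp(-3)=42, psi_pp(4)=-42; psi_qq(-2)=2880, psi_qq(1)=-360, psi_qq(2)=320, psi_qq(4)=-1440.
Local maxima occur where both diagonal entries negative: (4, 1), (4, 4). Count: 2.

2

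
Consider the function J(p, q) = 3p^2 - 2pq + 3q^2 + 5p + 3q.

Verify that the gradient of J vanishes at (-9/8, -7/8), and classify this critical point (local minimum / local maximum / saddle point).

∇J = (6p - 2q + 5, -2p + 6q + 3); substituting (-9/8, -7/8) gives ∇J = (0, 0), so (-9/8, -7/8) is indeed a critical point.
The Hessian of J is constant: H = [[6, -2], [-2, 6]].
det(H) = 6·6 − (-2)² = 32.
det(H) > 0 and tr(H) = 12 > 0, so H is positive definite and the point is a local minimum.

local minimum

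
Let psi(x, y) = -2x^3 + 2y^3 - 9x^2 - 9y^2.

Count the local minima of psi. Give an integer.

psi separates as a function of x plus a function of y, so ∇psi=0 decouples.
∂psi/∂x = -6x(x + 3) = 0 at x ∈ {-3, 0}; ∂psi/∂y = 6y(y - 3) = 0 at y ∈ {0, 3}.
The Hessian is diagonal: diag(psi_xx, psi_yy). Second derivatives: psi_xx(-3)=18, psi_xx(0)=-18; psi_yy(0)=-18, psi_yy(3)=18.
Local minima occur where both diagonal entries positive: (-3, 3). Count: 1.

1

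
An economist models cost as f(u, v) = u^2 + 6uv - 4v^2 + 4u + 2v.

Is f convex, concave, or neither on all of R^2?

f is quadratic, so its Hessian is the constant matrix H = [[2, 6], [6, -8]].
det(H) = -52, tr(H) = -6.
det(H) < 0, so H is indefinite: neither convex nor concave.

neither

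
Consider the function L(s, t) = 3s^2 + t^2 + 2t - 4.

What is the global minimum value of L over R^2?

-5

L(s,t) separates as P(s) + Q(t) − 4, so its minimum is min P + min Q − 4.
P'(s) = 6s vanishes at s ∈ {0}; Q'(t) = 2(t + 1) vanishes at t ∈ {-1}.
Local minima of P (where P''>0): P(0)=0. Local minima of Q: Q(-1)=-1.
So the global minimum of L is P(0) + Q(-1) − 4 = 0 − 1 − 4 = -5, attained at (0, -1).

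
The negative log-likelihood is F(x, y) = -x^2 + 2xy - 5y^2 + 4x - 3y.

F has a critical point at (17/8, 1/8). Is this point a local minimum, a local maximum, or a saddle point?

The Hessian of F is constant: H = [[-2, 2], [2, -10]].
det(H) = (-2)·(-10) − 2² = 16.
det(H) > 0 and tr(H) = -12 < 0, so H is negative definite and the point is a local maximum.

local maximum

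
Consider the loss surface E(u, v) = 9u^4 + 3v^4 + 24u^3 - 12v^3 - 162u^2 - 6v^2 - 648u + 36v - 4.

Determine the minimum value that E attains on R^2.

E(u,v) separates as P(u) + Q(v) − 4, so its minimum is min P + min Q − 4.
P'(u) = 36(u - 3)(u + 2)(u + 3) vanishes at u ∈ {-3, -2, 3}; Q'(v) = 12(v - 3)(v - 1)(v + 1) vanishes at v ∈ {-1, 1, 3}.
Local minima of P (where P''>0): P(-3)=567, P(3)=-2025. Local minima of Q: Q(-1)=-27, Q(3)=-27.
So the global minimum of E is P(3) + Q(-1) − 4 = -2025 − 27 − 4 = -2056, attained at (3, -1).

-2056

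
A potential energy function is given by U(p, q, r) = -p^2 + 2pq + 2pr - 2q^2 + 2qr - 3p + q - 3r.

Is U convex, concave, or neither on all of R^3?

U is quadratic, so its Hessian is the constant matrix H = [[-2, 2, 2], [2, -4, 2], [2, 2, 0]].
Leading principal minors: -2, 4, 40.
Neither pattern holds ⇒ H is indefinite ⇒ neither convex nor concave.

neither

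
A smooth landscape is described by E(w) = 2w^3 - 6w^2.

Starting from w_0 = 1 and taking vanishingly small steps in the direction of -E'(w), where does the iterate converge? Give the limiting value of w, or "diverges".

E'(w) = 6w(w - 2), so E'(1) = -6.
Gradient descent moves in the -E' direction, i.e. w is increasing.
The nearest critical point in that direction is w = 2, where E'' = 12 > 0 (a local minimum). The iterate converges there.

2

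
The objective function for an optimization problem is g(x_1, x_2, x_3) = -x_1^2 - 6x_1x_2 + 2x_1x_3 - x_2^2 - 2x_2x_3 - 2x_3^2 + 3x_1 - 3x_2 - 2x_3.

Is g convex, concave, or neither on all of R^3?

neither

g is quadratic, so its Hessian is the constant matrix H = [[-2, -6, 2], [-6, -2, -2], [2, -2, -4]].
Leading principal minors: -2, -32, 192.
Neither pattern holds ⇒ H is indefinite ⇒ neither convex nor concave.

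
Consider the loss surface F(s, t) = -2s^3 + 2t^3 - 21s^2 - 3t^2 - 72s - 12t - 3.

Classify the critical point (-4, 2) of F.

The mixed partial ∂²F/∂s∂t is 0, so the Hessian at any point is diag(F_ss, F_tt) = diag(-6(2s + 7), 6(2t - 1)).
At (-4, 2): H = diag(6, 18).
Both eigenvalues are positive, so H is positive definite: a local minimum.

local minimum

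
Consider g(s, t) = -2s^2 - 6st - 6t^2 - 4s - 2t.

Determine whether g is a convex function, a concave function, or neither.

concave

g is quadratic, so its Hessian is the constant matrix H = [[-4, -6], [-6, -12]].
det(H) = 12, tr(H) = -16.
det(H) > 0 and tr(H) < 0, so H is negative definite everywhere: concave.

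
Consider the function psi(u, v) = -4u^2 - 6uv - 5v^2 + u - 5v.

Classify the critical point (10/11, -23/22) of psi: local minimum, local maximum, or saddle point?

The Hessian of psi is constant: H = [[-8, -6], [-6, -10]].
det(H) = (-8)·(-10) − (-6)² = 44.
det(H) > 0 and tr(H) = -18 < 0, so H is negative definite and the point is a local maximum.

local maximum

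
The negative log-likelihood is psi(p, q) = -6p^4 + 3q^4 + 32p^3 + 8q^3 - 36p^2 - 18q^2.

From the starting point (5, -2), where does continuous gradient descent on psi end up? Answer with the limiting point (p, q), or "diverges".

diverges

psi is separable, so gradient descent decouples: p follows -∂psi/∂p, q follows -∂psi/∂q.
∂psi/∂p = -24p(p - 3)(p - 1); at p=5 this is -960, so p increases.
∂psi/∂q = 12q(q - 1)(q + 3); at q=-2 this is 72, so q decreases.
The p-coordinate has no critical point in that direction and runs off to infinity.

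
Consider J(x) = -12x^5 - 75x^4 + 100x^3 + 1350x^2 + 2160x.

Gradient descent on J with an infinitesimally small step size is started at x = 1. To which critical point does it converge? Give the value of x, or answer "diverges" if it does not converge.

J'(x) = -60(x - 3)(x + 1)(x + 3)(x + 4), so J'(1) = 4800.
Gradient descent moves in the -J' direction, i.e. x is decreasing.
The nearest critical point in that direction is x = -1, where J'' = 1440 > 0 (a local minimum). The iterate converges there.

-1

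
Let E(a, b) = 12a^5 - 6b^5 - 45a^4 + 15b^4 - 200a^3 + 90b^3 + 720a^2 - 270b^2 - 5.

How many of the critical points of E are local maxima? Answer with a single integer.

4

E separates as a function of a plus a function of b, so ∇E=0 decouples.
∂E/∂a = 60a(a - 4)(a - 2)(a + 3) = 0 at a ∈ {-3, 0, 2, 4}; ∂E/∂b = -30b(b - 3)(b - 2)(b + 3) = 0 at b ∈ {-3, 0, 2, 3}.
The Hessian is diagonal: diag(E_aa, E_bb). Second derivatives: E_aa(-3)=-6300, E_aa(0)=1440, E_aa(2)=-1200, E_aa(4)=3360; E_bb(-3)=2700, E_bb(0)=-540, E_bb(2)=300, E_bb(3)=-540.
Local maxima occur where both diagonal entries negative: (-3, 0), (-3, 3), (2, 0), (2, 3). Count: 4.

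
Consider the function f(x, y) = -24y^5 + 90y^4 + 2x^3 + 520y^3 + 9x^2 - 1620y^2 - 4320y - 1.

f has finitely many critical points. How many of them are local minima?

2

f separates as a function of x plus a function of y, so ∇f=0 decouples.
∂f/∂x = 6x(x + 3) = 0 at x ∈ {-3, 0}; ∂f/∂y = -120(y - 4)(y - 3)(y + 1)(y + 3) = 0 at y ∈ {-3, -1, 3, 4}.
The Hessian is diagonal: diag(f_xx, f_yy). Second derivatives: f_xx(-3)=-18, f_xx(0)=18; f_yy(-3)=10080, f_yy(-1)=-4800, f_yy(3)=2880, f_yy(4)=-4200.
Local minima occur where both diagonal entries positive: (0, -3), (0, 3). Count: 2.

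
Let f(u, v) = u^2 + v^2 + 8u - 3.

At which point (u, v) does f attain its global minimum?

f(u,v) separates as P(u) + Q(v) − 3, so its minimum is min P + min Q − 3.
P'(u) = 2u + 8 vanishes at u ∈ {-4}; Q'(v) = 2v vanishes at v ∈ {0}.
Local minima of P (where P''>0): P(-4)=-16. Local minima of Q: Q(0)=0.
So the global minimum of f is P(-4) + Q(0) − 3 = -16 + 0 − 3 = -19, attained at (-4, 0).

(-4, 0)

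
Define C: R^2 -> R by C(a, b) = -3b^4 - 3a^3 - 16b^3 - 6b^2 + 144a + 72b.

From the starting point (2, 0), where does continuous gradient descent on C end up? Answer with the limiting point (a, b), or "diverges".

C is separable, so gradient descent decouples: a follows -∂C/∂a, b follows -∂C/∂b.
∂C/∂a = -9(a - 4)(a + 4); at a=2 this is 108, so a decreases.
∂C/∂b = -12(b - 1)(b + 2)(b + 3); at b=0 this is 72, so b decreases.
a converges to its nearest critical value -4 (a local min of the a-part); b converges to -2. The iterate converges to (-4, -2).

(-4, -2)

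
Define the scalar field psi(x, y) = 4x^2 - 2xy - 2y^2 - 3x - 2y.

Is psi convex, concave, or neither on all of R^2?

psi is quadratic, so its Hessian is the constant matrix H = [[8, -2], [-2, -4]].
det(H) = -36, tr(H) = 4.
det(H) < 0, so H is indefinite: neither convex nor concave.

neither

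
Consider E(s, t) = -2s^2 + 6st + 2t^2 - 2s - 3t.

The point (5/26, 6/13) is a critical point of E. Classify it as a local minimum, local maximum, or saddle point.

saddle point

The Hessian of E is constant: H = [[-4, 6], [6, 4]].
det(H) = (-4)·4 − 6² = -52.
Since det(H) < 0, H is indefinite and the critical point is a saddle point.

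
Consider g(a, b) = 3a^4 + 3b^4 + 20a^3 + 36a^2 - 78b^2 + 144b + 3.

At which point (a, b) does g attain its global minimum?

g(a,b) separates as P(a) + Q(b) + 3, so its minimum is min P + min Q + 3.
P'(a) = 12a(a + 2)(a + 3) vanishes at a ∈ {-3, -2, 0}; Q'(b) = 12(b - 3)(b - 1)(b + 4) vanishes at b ∈ {-4, 1, 3}.
Local minima of P (where P''>0): P(-3)=27, P(0)=0. Local minima of Q: Q(-4)=-1056, Q(3)=-27.
So the global minimum of g is P(0) + Q(-4) + 3 = 0 − 1056 + 3 = -1053, attained at (0, -4).

(0, -4)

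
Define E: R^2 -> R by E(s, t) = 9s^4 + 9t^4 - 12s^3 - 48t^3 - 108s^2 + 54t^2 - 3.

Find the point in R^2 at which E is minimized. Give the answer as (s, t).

(3, 3)

E(s,t) separates as P(s) + Q(t) − 3, so its minimum is min P + min Q − 3.
P'(s) = 36s(s - 3)(s + 2) vanishes at s ∈ {-2, 0, 3}; Q'(t) = 36t(t - 3)(t - 1) vanishes at t ∈ {0, 1, 3}.
Local minima of P (where P''>0): P(-2)=-192, P(3)=-567. Local minima of Q: Q(0)=0, Q(3)=-81.
So the global minimum of E is P(3) + Q(3) − 3 = -567 − 81 − 3 = -651, attained at (3, 3).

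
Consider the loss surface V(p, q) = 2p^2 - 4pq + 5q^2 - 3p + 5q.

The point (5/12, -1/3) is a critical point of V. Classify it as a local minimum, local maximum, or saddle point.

The Hessian of V is constant: H = [[4, -4], [-4, 10]].
det(H) = 4·10 − (-4)² = 24.
det(H) > 0 and tr(H) = 14 > 0, so H is positive definite and the point is a local minimum.

local minimum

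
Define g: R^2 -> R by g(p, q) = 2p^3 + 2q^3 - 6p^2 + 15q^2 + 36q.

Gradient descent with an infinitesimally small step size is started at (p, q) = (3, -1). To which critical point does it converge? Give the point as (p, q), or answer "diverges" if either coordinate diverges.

(2, -2)

g is separable, so gradient descent decouples: p follows -∂g/∂p, q follows -∂g/∂q.
∂g/∂p = 6p(p - 2); at p=3 this is 18, so p decreases.
∂g/∂q = 6(q + 2)(q + 3); at q=-1 this is 12, so q decreases.
p converges to its nearest critical value 2 (a local min of the p-part); q converges to -2. The iterate converges to (2, -2).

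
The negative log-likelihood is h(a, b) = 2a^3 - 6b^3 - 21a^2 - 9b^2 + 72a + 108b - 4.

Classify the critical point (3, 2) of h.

local maximum

The mixed partial ∂²h/∂a∂b is 0, so the Hessian at any point is diag(h_aa, h_bb) = diag(6(2a - 7), -18(2b + 1)).
At (3, 2): H = diag(-6, -90).
Both eigenvalues are negative, so H is negative definite: a local maximum.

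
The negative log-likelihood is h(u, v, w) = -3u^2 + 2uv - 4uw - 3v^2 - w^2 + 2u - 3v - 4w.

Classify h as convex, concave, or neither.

neither

h is quadratic, so its Hessian is the constant matrix H = [[-6, 2, -4], [2, -6, 0], [-4, 0, -2]].
Leading principal minors: -6, 32, 32.
Neither pattern holds ⇒ H is indefinite ⇒ neither convex nor concave.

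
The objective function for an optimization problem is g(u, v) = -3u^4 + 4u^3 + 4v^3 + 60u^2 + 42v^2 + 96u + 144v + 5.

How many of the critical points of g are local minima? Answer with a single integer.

1

g separates as a function of u plus a function of v, so ∇g=0 decouples.
∂g/∂u = -12(u - 4)(u + 1)(u + 2) = 0 at u ∈ {-2, -1, 4}; ∂g/∂v = 12(v + 3)(v + 4) = 0 at v ∈ {-4, -3}.
The Hessian is diagonal: diag(g_uu, g_vv). Second derivatives: g_uu(-2)=-72, g_uu(-1)=60, g_uu(4)=-360; g_vv(-4)=-12, g_vv(-3)=12.
Local minima occur where both diagonal entries positive: (-1, -3). Count: 1.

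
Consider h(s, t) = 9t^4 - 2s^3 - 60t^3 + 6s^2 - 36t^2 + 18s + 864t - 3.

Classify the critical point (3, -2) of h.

saddle point

The mixed partial ∂²h/∂s∂t is 0, so the Hessian at any point is diag(h_ss, h_tt) = diag(12(-s + 1), 36(3t^2 - 10t - 2)).
At (3, -2): H = diag(-24, 1080).
The eigenvalues have opposite signs, so H is indefinite: a saddle point.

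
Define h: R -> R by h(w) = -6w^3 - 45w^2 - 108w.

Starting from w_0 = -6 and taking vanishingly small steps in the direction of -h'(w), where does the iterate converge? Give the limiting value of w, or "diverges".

-3

h'(w) = -18(w + 2)(w + 3), so h'(-6) = -216.
Gradient descent moves in the -h' direction, i.e. w is increasing.
The nearest critical point in that direction is w = -3, where h'' = 18 > 0 (a local minimum). The iterate converges there.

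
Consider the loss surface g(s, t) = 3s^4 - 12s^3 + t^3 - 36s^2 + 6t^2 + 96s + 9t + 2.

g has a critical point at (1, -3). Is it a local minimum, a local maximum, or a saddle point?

local maximum

The mixed partial ∂²g/∂s∂t is 0, so the Hessian at any point is diag(g_ss, g_tt) = diag(36(s^2 - 2s - 2), 6(t + 2)).
At (1, -3): H = diag(-108, -6).
Both eigenvalues are negative, so H is negative definite: a local maximum.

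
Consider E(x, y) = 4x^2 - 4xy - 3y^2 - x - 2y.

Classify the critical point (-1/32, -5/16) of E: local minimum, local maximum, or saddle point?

The Hessian of E is constant: H = [[8, -4], [-4, -6]].
det(H) = 8·(-6) − (-4)² = -64.
Since det(H) < 0, H is indefinite and the critical point is a saddle point.

saddle point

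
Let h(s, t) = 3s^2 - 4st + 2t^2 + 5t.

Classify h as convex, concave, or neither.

convex

h is quadratic, so its Hessian is the constant matrix H = [[6, -4], [-4, 4]].
det(H) = 8, tr(H) = 10.
det(H) > 0 and tr(H) > 0, so H is positive definite everywhere: convex.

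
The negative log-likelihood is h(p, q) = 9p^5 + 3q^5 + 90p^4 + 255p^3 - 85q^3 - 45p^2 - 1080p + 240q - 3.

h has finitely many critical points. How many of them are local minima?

h separates as a function of p plus a function of q, so ∇h=0 decouples.
∂h/∂p = 45(p - 1)(p + 2)(p + 3)(p + 4) = 0 at p ∈ {-4, -3, -2, 1}; ∂h/∂q = 15(q - 4)(q - 1)(q + 1)(q + 4) = 0 at q ∈ {-4, -1, 1, 4}.
The Hessian is diagonal: diag(h_pp, h_qq). Second derivatives: h_pp(-4)=-450, h_pp(-3)=180, h_pp(-2)=-270, h_pp(1)=2700; h_qq(-4)=-1800, h_qq(-1)=450, h_qq(1)=-450, h_qq(4)=1800.
Local minima occur where both diagonal entries positive: (-3, -1), (-3, 4), (1, -1), (1, 4). Count: 4.

4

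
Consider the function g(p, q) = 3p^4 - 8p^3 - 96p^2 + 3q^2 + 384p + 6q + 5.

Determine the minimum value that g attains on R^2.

-1790

g(p,q) separates as A(p) + B(q) + 5, so its minimum is min A + min B + 5.
A'(p) = 12(p - 4)(p - 2)(p + 4) vanishes at p ∈ {-4, 2, 4}; B'(q) = 6q + 6 vanishes at q ∈ {-1}.
Local minima of A (where A''>0): A(-4)=-1792, A(4)=256. Local minima of B: B(-1)=-3.
So the global minimum of g is A(-4) + B(-1) + 5 = -1792 − 3 + 5 = -1790, attained at (-4, -1).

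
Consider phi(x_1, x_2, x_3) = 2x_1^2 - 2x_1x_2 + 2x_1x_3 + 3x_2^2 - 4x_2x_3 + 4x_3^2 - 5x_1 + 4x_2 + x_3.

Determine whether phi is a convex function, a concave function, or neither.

phi is quadratic, so its Hessian is the constant matrix H = [[4, -2, 2], [-2, 6, -4], [2, -4, 8]].
Leading principal minors: 4, 20, 104.
All positive ⇒ H ≻ 0 ⇒ convex.

convex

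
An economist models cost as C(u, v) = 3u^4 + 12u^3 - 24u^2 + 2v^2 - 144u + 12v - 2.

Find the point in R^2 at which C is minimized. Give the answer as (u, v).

(2, -3)

C(u,v) separates as P(u) + Q(v) − 2, so its minimum is min P + min Q − 2.
P'(u) = 12(u - 2)(u + 2)(u + 3) vanishes at u ∈ {-3, -2, 2}; Q'(v) = 4v + 12 vanishes at v ∈ {-3}.
Local minima of P (where P''>0): P(-3)=135, P(2)=-240. Local minima of Q: Q(-3)=-18.
So the global minimum of C is P(2) + Q(-3) − 2 = -240 − 18 − 2 = -260, attained at (2, -3).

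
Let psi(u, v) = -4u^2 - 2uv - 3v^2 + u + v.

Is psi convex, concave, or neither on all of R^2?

concave

psi is quadratic, so its Hessian is the constant matrix H = [[-8, -2], [-2, -6]].
det(H) = 44, tr(H) = -14.
det(H) > 0 and tr(H) < 0, so H is negative definite everywhere: concave.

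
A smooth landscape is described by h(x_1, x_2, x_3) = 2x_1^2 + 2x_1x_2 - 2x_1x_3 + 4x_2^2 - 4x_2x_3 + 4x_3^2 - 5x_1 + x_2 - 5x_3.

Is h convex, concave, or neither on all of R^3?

h is quadratic, so its Hessian is the constant matrix H = [[4, 2, -2], [2, 8, -4], [-2, -4, 8]].
Leading principal minors: 4, 28, 160.
All positive ⇒ H ≻ 0 ⇒ convex.

convex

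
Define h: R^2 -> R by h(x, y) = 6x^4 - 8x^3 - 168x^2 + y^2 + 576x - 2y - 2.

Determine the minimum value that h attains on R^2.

h(x,y) separates as P(x) + Q(y) − 2, so its minimum is min P + min Q − 2.
P'(x) = 24(x - 3)(x - 2)(x + 4) vanishes at x ∈ {-4, 2, 3}; Q'(y) = 2y - 2 vanishes at y ∈ {1}.
Local minima of P (where P''>0): P(-4)=-2944, P(3)=486. Local minima of Q: Q(1)=-1.
So the global minimum of h is P(-4) + Q(1) − 2 = -2944 − 1 − 2 = -2947, attained at (-4, 1).

-2947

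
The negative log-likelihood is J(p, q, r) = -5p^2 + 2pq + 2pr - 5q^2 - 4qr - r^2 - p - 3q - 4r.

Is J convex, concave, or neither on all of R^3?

concave

J is quadratic, so its Hessian is the constant matrix H = [[-10, 2, 2], [2, -10, -4], [2, -4, -2]].
Leading principal minors: -10, 96, -24.
Signs alternate −, +, − ⇒ H ≺ 0 ⇒ concave.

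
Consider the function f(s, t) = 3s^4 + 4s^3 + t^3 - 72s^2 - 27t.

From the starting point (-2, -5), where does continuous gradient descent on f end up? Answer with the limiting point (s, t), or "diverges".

f is separable, so gradient descent decouples: s follows -∂f/∂s, t follows -∂f/∂t.
∂f/∂s = 12s(s - 3)(s + 4); at s=-2 this is 240, so s decreases.
∂f/∂t = 3(t - 3)(t + 3); at t=-5 this is 48, so t decreases.
The t-coordinate has no critical point in that direction and runs off to infinity.

diverges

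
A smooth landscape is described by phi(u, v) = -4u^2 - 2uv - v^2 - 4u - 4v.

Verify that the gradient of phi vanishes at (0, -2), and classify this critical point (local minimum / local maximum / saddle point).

local maximum

∇phi = (-8u - 2v - 4, -2u - 2v - 4); substituting (0, -2) gives ∇phi = (0, 0), so (0, -2) is indeed a critical point.
The Hessian of phi is constant: H = [[-8, -2], [-2, -2]].
det(H) = (-8)·(-2) − (-2)² = 12.
det(H) > 0 and tr(H) = -10 < 0, so H is negative definite and the point is a local maximum.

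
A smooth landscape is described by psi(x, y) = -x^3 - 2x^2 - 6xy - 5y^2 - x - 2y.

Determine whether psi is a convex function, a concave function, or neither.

The term -x^3 is cubic, so the Hessian is not constant.
∂²psi/∂x² = -6x - 4, which takes both signs as x varies (negative for sufficiently large x). A diagonal entry of the Hessian changing sign means the Hessian is neither positive- nor negative-semidefinite on all of R^2.

neither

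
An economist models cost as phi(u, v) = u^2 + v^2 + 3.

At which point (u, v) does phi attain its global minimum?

(0, 0)

phi(u,v) separates as P(u) + Q(v) + 3, so its minimum is min P + min Q + 3.
P'(u) = 2u vanishes at u ∈ {0}; Q'(v) = 2v vanishes at v ∈ {0}.
Local minima of P (where P''>0): P(0)=0. Local minima of Q: Q(0)=0.
So the global minimum of phi is P(0) + Q(0) + 3 = 0 + 0 + 3 = 3, attained at (0, 0).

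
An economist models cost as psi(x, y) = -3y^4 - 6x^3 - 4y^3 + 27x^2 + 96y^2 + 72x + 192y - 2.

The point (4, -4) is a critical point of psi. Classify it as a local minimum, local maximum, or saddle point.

The mixed partial ∂²psi/∂x∂y is 0, so the Hessian at any point is diag(psi_xx, psi_yy) = diag(18(-2x + 3), 12(-3y^2 - 2y + 16)).
At (4, -4): H = diag(-90, -288).
Both eigenvalues are negative, so H is negative definite: a local maximum.

local maximum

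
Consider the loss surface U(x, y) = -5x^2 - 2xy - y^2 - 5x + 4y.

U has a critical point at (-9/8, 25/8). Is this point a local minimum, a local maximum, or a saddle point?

The Hessian of U is constant: H = [[-10, -2], [-2, -2]].
det(H) = (-10)·(-2) − (-2)² = 16.
det(H) > 0 and tr(H) = -12 < 0, so H is negative definite and the point is a local maximum.

local maximum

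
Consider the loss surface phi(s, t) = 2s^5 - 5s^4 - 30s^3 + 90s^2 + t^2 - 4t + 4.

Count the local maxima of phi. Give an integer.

phi separates as a function of s plus a function of t, so ∇phi=0 decouples.
∂phi/∂s = 10s(s - 3)(s - 2)(s + 3) = 0 at s ∈ {-3, 0, 2, 3}; ∂phi/∂t = 2(t - 2) = 0 at t ∈ {2}.
The Hessian is diagonal: diag(phi_ss, phi_tt). Second derivatives: phi_ss(-3)=-900, phi_ss(0)=180, phi_ss(2)=-100, phi_ss(3)=180; phi_tt(2)=2.
Local maxima occur where both diagonal entries negative: none. Count: 0.

0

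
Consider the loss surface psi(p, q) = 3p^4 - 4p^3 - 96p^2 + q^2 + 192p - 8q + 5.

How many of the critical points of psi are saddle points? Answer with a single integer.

psi separates as a function of p plus a function of q, so ∇psi=0 decouples.
∂psi/∂p = 12(p - 4)(p - 1)(p + 4) = 0 at p ∈ {-4, 1, 4}; ∂psi/∂q = 2(q - 4) = 0 at q ∈ {4}.
The Hessian is diagonal: diag(psi_pp, psi_qq). Second derivatives: psi_pp(-4)=480, psi_pp(1)=-180, psi_pp(4)=288; psi_qq(4)=2.
Saddle points occur where the two diagonal entries have opposite signs: (1, 4). Count: 1.

1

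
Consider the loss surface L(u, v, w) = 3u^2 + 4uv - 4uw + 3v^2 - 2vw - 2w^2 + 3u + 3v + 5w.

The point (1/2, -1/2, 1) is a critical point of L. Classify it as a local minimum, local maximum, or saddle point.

saddle point

The Hessian is constant: H = [[6, 4, -4], [4, 6, -2], [-4, -2, -4]].
Leading principal minors: Δ₁ = 6, Δ₂ = 20, Δ₃ = -136.
The minors fit neither the all-positive nor the alternating-sign pattern, so H is indefinite: a saddle point.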